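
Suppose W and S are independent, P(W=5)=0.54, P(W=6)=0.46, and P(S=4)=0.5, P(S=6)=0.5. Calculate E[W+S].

E[W+S] = Σ_w Σ_s (w+s) · P(W=w)P(S=s)
 = 9·0.27 + 11·0.27 + 10·0.23 + 12·0.23
 = 2.43 + 2.97 + 2.3 + 2.76
 = 10.46

10.46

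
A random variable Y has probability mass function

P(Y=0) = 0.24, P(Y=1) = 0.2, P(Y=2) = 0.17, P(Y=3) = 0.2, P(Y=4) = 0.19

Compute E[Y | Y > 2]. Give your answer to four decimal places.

3.4872

P(Y > 2) = 0.2 + 0.19 = 0.39.
E[Y | Y > 2] = [3·0.2 + 4·0.19] / 0.39
 = 1.36 / 0.39
 = 136/39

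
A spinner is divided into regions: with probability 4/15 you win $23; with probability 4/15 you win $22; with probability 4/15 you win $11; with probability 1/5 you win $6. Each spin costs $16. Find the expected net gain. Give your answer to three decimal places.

0.133

E[payout] = 23·4/15 + 22·4/15 + 11·4/15 + 6·1/5
 = 92/15 + 88/15 + 44/15 + 6/5
 = 242/15
Net = 242/15 - 16 = 2/15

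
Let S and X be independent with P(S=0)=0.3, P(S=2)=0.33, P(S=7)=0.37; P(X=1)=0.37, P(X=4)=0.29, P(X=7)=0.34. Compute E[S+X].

E[S+X] = Σ_s Σ_x (s+x) · P(S=s)P(X=x)
 = 1·0.111 + 4·0.087 + 7·0.102 + 3·0.1221 + 6·0.0957 + 9·0.1122 + 8·0.1369 + 11·0.1073 + 14·0.1258
 = 0.111 + 0.348 + 0.714 + 0.3663 + 0.5742 + 1.0098 + 1.0952 + 1.1803 + 1.7612
 = 7.16

7.16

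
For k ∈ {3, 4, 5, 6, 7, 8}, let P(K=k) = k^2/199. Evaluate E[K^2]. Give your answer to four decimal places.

43.9950

E[K^2] = Σ k^2·P(K=k)
 = 9·9/199 + 16·16/199 + 25·25/199 + 36·36/199 + 49·49/199 + 64·64/199
 = 81/199 + 256/199 + 625/199 + 1296/199 + 2401/199 + 4096/199
 = 8755/199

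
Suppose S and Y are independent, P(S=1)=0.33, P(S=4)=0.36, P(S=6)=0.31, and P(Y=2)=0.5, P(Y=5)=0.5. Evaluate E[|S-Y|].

2.14

E[|S-Y|] = Σ_s Σ_y |s-y| · P(S=s)P(Y=y)
 = 1·0.165 + 4·0.165 + 2·0.18 + 1·0.18 + 4·0.155 + 1·0.155
 = 0.165 + 0.66 + 0.36 + 0.18 + 0.62 + 0.155
 = 2.14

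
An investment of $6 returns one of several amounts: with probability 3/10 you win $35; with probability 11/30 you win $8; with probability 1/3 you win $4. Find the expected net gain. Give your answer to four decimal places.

8.7667

E[payout] = 35·3/10 + 8·11/30 + 4·1/3
 = 21/2 + 44/15 + 4/3
 = 443/30
Net = 443/30 - 6 = 263/30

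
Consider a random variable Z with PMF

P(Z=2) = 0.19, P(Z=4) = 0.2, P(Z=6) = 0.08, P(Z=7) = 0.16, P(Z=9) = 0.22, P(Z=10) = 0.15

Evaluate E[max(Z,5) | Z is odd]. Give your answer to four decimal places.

8.1579

P(Z is odd) = 0.16 + 0.22 = 0.38.
E[max(Z,5) | Z is odd] = [7·0.16 + 9·0.22] / 0.38
 = 3.1 / 0.38
 = 155/19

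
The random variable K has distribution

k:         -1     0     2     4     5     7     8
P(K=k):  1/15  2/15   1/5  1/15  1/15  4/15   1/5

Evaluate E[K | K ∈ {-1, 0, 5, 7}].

4

P(K ∈ {-1, 0, 5, 7}) = 1/15 + 2/15 + 1/15 + 4/15 = 8/15.
E[K | K ∈ {-1, 0, 5, 7}] = [(-1)·1/15 + 0·2/15 + 5·1/15 + 7·4/15] / (8/15)
 = 32/15 / (8/15)
 = 4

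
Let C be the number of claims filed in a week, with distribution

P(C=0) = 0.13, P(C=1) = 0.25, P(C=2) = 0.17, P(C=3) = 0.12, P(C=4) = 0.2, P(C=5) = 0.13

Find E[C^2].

E[C^2] = Σ c^2·P(C=c)
 = 0·0.13 + 1·0.25 + 4·0.17 + 9·0.12 + 16·0.2 + 25·0.13
 = 0 + 0.25 + 0.68 + 1.08 + 3.2 + 3.25
 = 8.46

8.46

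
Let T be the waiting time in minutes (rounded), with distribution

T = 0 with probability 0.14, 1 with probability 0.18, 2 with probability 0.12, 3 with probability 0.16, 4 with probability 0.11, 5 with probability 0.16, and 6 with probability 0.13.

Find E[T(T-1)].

9.62

E[T(T-1)] = Σ t(t-1)·P(T=t)
 = 0·0.14 + 0·0.18 + 2·0.12 + 6·0.16 + 12·0.11 + 20·0.16 + 30·0.13
 = 0 + 0 + 0.24 + 0.96 + 1.32 + 3.2 + 3.9
 = 9.62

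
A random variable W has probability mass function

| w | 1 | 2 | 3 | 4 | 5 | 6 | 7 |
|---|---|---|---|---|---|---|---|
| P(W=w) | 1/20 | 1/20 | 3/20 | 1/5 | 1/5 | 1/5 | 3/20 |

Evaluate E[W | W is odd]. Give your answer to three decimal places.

P(W is odd) = 1/20 + 3/20 + 1/5 + 3/20 = 11/20.
E[W | W is odd] = [1·1/20 + 3·3/20 + 5·1/5 + 7·3/20] / (11/20)
 = 51/20 / (11/20)
 = 51/11

4.636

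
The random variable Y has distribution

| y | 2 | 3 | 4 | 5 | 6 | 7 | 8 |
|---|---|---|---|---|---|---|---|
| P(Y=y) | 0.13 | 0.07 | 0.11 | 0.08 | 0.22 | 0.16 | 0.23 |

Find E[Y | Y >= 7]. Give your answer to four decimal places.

7.5897

P(Y >= 7) = 0.16 + 0.23 = 0.39.
E[Y | Y >= 7] = [7·0.16 + 8·0.23] / 0.39
 = 2.96 / 0.39
 = 296/39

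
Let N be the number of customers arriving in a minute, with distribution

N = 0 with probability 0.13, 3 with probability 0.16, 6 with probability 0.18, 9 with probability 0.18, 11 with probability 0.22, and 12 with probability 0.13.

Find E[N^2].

E[N^2] = Σ n^2·P(N=n)
 = 0·0.13 + 9·0.16 + 36·0.18 + 81·0.18 + 121·0.22 + 144·0.13
 = 0 + 1.44 + 6.48 + 14.58 + 26.62 + 18.72
 = 67.84

67.84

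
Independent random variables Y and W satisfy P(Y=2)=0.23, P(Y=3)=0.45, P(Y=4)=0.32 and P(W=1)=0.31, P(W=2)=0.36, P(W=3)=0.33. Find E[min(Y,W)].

E[min(Y,W)] = Σ_y Σ_w min(y,w) · P(Y=y)P(W=w)
 = 1·0.0713 + 2·0.0828 + 2·0.0759 + 1·0.1395 + 2·0.162 + 3·0.1485 + 1·0.0992 + 2·0.1152 + 3·0.1056
 = 0.0713 + 0.1656 + 0.1518 + 0.1395 + 0.324 + 0.4455 + 0.0992 + 0.2304 + 0.3168
 = 1.9441

1.9441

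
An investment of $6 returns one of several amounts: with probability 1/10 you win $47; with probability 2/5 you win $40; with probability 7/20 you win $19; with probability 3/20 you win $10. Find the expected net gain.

E[payout] = 47·1/10 + 40·2/5 + 19·7/20 + 10·3/20
 = 47/10 + 16 + 133/20 + 3/2
 = 577/20
Net = 577/20 - 6 = 457/20

22.85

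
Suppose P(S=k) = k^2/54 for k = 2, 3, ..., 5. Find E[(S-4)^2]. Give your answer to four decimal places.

0.9259

E[(S-4)^2] = Σ (s-4)^2·P(S=s)
 = 4·2/27 + 1·1/6 + 0·8/27 + 1·25/54
 = 8/27 + 1/6 + 0 + 25/54
 = 25/27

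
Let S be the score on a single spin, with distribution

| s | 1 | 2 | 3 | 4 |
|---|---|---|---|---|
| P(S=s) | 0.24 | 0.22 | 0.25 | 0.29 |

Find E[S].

2.59

E[S] = Σ s·P(S=s)
 = 1·0.24 + 2·0.22 + 3·0.25 + 4·0.29
 = 0.24 + 0.44 + 0.75 + 1.16
 = 2.59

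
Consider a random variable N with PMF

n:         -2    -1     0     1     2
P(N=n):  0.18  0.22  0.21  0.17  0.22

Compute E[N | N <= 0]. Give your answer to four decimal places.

-0.9508

P(N <= 0) = 0.18 + 0.22 + 0.21 = 0.61.
E[N | N <= 0] = [(-2)·0.18 + (-1)·0.22 + 0·0.21] / 0.61
 = -0.58 / 0.61
 = -58/61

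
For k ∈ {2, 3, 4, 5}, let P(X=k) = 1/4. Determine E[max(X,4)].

4.25

E[max(X,4)] = Σ max(x,4)·P(X=x)
 = 4·1/4 + 4·1/4 + 4·1/4 + 5·1/4
 = 1 + 1 + 1 + 5/4
 = 17/4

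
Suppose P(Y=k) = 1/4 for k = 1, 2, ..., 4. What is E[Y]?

E[Y] = Σ y·P(Y=y)
 = 1·1/4 + 2·1/4 + 3·1/4 + 4·1/4
 = 1/4 + 1/2 + 3/4 + 1
 = 5/2

2.5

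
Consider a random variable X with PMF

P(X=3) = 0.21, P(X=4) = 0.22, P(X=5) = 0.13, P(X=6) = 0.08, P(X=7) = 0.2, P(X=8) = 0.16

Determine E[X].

E[X] = Σ x·P(X=x)
 = 3·0.21 + 4·0.22 + 5·0.13 + 6·0.08 + 7·0.2 + 8·0.16
 = 0.63 + 0.88 + 0.65 + 0.48 + 1.4 + 1.28
 = 5.32

5.32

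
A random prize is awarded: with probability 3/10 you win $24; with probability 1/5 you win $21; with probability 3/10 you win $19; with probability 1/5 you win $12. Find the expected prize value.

E[payout] = 24·3/10 + 21·1/5 + 19·3/10 + 12·1/5
 = 36/5 + 21/5 + 57/10 + 12/5
 = 39/2

19.5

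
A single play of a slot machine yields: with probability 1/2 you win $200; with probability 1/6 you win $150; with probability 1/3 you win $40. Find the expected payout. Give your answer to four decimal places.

138.3333

E[payout] = 200·1/2 + 150·1/6 + 40·1/3
 = 100 + 25 + 40/3
 = 415/3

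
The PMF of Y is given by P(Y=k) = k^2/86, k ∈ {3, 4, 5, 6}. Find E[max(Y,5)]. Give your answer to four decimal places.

5.4186

E[max(Y,5)] = Σ max(y,5)·P(Y=y)
 = 5·9/86 + 5·8/43 + 5·25/86 + 6·18/43
 = 45/86 + 40/43 + 125/86 + 108/43
 = 233/43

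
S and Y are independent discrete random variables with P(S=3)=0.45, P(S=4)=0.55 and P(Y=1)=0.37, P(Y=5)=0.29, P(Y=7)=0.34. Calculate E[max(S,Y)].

E[max(S,Y)] = Σ_s Σ_y max(s,y) · P(S=s)P(Y=y)
 = 3·0.1665 + 5·0.1305 + 7·0.153 + 4·0.2035 + 5·0.1595 + 7·0.187
 = 0.4995 + 0.6525 + 1.071 + 0.814 + 0.7975 + 1.309
 = 5.1435

5.1435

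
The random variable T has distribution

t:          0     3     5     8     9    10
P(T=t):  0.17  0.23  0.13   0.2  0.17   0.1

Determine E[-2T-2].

-12.94

E[-2T-2] = Σ (-2t-2)·P(T=t)
 = (-2)·0.17 + (-8)·0.23 + (-12)·0.13 + (-18)·0.2 + (-20)·0.17 + (-22)·0.1
 = (-0.34) + (-1.84) + (-1.56) + (-3.6) + (-3.4) + (-2.2)
 = -12.94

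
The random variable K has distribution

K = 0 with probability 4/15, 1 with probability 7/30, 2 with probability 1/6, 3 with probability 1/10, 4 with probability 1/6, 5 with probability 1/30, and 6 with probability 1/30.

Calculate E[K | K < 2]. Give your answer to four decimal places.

P(K < 2) = 4/15 + 7/30 = 1/2.
E[K | K < 2] = [0·4/15 + 1·7/30] / (1/2)
 = 7/30 / (1/2)
 = 7/15

0.4667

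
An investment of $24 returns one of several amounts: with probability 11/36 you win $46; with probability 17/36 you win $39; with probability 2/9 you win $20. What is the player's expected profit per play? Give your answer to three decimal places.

E[payout] = 46·11/36 + 39·17/36 + 20·2/9
 = 253/18 + 221/12 + 40/9
 = 443/12
Net = 443/12 - 24 = 155/12

12.917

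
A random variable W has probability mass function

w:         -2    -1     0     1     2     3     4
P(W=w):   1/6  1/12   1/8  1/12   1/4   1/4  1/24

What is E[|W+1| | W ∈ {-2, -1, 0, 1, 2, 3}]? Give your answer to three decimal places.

P(W ∈ {-2, -1, 0, 1, 2, 3}) = 1/6 + 1/12 + 1/8 + 1/12 + 1/4 + 1/4 = 23/24.
E[|W+1| | W ∈ {-2, -1, 0, 1, 2, 3}] = [1·1/6 + 0·1/12 + 1·1/8 + 2·1/12 + 3·1/4 + 4·1/4] / (23/24)
 = 53/24 / (23/24)
 = 53/23

2.304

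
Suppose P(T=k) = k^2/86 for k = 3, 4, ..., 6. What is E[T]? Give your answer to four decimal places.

E[T] = Σ t·P(T=t)
 = 3·9/86 + 4·8/43 + 5·25/86 + 6·18/43
 = 27/86 + 32/43 + 125/86 + 108/43
 = 216/43

5.0233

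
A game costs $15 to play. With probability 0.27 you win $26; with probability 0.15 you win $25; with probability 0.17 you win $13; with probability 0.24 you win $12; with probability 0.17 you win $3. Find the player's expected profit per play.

1.37

E[payout] = 26·0.27 + 25·0.15 + 13·0.17 + 12·0.24 + 3·0.17
 = 7.02 + 3.75 + 2.21 + 2.88 + 0.51
 = 16.37
Net = 16.37 - 15 = 1.37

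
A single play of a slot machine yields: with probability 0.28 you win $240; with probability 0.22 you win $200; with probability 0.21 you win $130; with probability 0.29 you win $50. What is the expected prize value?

E[payout] = 240·0.28 + 200·0.22 + 130·0.21 + 50·0.29
 = 67.2 + 44 + 27.3 + 14.5
 = 153

153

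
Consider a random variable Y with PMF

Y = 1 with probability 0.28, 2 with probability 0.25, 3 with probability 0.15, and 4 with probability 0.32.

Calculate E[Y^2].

E[Y^2] = Σ y^2·P(Y=y)
 = 1·0.28 + 4·0.25 + 9·0.15 + 16·0.32
 = 0.28 + 1 + 1.35 + 5.12
 = 7.75

7.75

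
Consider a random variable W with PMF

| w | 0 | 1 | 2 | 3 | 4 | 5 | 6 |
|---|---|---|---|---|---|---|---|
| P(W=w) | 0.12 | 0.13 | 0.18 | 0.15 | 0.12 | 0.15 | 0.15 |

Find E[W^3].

E[W^3] = Σ w^3·P(W=w)
 = 0·0.12 + 1·0.13 + 8·0.18 + 27·0.15 + 64·0.12 + 125·0.15 + 216·0.15
 = 0 + 0.13 + 1.44 + 4.05 + 7.68 + 18.75 + 32.4
 = 64.45

64.45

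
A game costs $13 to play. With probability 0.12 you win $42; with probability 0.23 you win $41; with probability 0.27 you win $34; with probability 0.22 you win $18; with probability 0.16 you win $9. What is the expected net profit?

16.05

E[payout] = 42·0.12 + 41·0.23 + 34·0.27 + 18·0.22 + 9·0.16
 = 5.04 + 9.43 + 9.18 + 3.96 + 1.44
 = 29.05
Net = 29.05 - 13 = 16.05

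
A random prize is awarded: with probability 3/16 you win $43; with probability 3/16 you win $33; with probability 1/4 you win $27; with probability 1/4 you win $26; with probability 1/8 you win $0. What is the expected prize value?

E[payout] = 43·3/16 + 33·3/16 + 27·1/4 + 26·1/4 + 0·1/8
 = 129/16 + 99/16 + 27/4 + 13/2 + 0
 = 55/2

27.5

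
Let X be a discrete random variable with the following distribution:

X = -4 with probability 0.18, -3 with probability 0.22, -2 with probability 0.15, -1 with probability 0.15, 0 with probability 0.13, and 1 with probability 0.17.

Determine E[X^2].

5.78

E[X^2] = Σ x^2·P(X=x)
 = 16·0.18 + 9·0.22 + 4·0.15 + 1·0.15 + 0·0.13 + 1·0.17
 = 2.88 + 1.98 + 0.6 + 0.15 + 0 + 0.17
 = 5.78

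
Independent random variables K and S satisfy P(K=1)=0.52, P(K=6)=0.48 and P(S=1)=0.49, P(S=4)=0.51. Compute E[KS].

8.602

E[KS] = Σ_k Σ_s ks · P(K=k)P(S=s)
 = 1·0.2548 + 4·0.2652 + 6·0.2352 + 24·0.2448
 = 0.2548 + 1.0608 + 1.4112 + 5.8752
 = 8.602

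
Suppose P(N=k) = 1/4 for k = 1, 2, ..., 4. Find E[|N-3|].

E[|N-3|] = Σ |n-3|·P(N=n)
 = 2·1/4 + 1·1/4 + 0·1/4 + 1·1/4
 = 1/2 + 1/4 + 0 + 1/4
 = 1

1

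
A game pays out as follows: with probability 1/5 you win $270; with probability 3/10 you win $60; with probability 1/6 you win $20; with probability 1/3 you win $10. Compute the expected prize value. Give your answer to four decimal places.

78.6667

E[payout] = 270·1/5 + 60·3/10 + 20·1/6 + 10·1/3
 = 54 + 18 + 10/3 + 10/3
 = 236/3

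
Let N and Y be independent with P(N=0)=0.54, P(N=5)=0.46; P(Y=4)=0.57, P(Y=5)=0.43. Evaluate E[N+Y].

6.73

E[N+Y] = Σ_n Σ_y (n+y) · P(N=n)P(Y=y)
 = 4·0.3078 + 5·0.2322 + 9·0.2622 + 10·0.1978
 = 1.2312 + 1.161 + 2.3598 + 1.978
 = 6.73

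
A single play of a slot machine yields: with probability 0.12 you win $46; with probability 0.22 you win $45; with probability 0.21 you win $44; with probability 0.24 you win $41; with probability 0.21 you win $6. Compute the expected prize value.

35.76

E[payout] = 46·0.12 + 45·0.22 + 44·0.21 + 41·0.24 + 6·0.21
 = 5.52 + 9.9 + 9.24 + 9.84 + 1.26
 = 35.76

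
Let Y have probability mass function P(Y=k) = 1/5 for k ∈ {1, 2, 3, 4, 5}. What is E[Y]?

E[Y] = Σ y·P(Y=y)
 = 1·1/5 + 2·1/5 + 3·1/5 + 4·1/5 + 5·1/5
 = 1/5 + 2/5 + 3/5 + 4/5 + 1
 = 3

3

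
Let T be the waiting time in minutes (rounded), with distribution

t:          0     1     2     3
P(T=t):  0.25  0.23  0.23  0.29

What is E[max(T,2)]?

E[max(T,2)] = Σ max(t,2)·P(T=t)
 = 2·0.25 + 2·0.23 + 2·0.23 + 3·0.29
 = 0.5 + 0.46 + 0.46 + 0.87
 = 2.29

2.29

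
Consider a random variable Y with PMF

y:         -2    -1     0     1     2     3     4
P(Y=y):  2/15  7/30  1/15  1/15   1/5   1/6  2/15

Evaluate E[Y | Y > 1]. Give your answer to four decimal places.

2.8667

P(Y > 1) = 1/5 + 1/6 + 2/15 = 1/2.
E[Y | Y > 1] = [2·1/5 + 3·1/6 + 4·2/15] / (1/2)
 = 43/30 / (1/2)
 = 43/15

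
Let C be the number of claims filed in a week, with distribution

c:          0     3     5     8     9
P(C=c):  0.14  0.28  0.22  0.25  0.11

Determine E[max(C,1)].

5.07

E[max(C,1)] = Σ max(c,1)·P(C=c)
 = 1·0.14 + 3·0.28 + 5·0.22 + 8·0.25 + 9·0.11
 = 0.14 + 0.84 + 1.1 + 2 + 0.99
 = 5.07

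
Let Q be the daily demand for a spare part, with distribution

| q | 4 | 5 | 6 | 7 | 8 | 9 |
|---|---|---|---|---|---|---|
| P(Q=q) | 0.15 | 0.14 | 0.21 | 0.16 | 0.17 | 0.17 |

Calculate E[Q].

6.57

E[Q] = Σ q·P(Q=q)
 = 4·0.15 + 5·0.14 + 6·0.21 + 7·0.16 + 8·0.17 + 9·0.17
 = 0.6 + 0.7 + 1.26 + 1.12 + 1.36 + 1.53
 = 6.57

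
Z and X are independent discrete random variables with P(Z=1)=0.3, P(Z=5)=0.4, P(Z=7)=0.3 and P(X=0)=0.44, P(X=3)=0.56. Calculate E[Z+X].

6.08

E[Z+X] = Σ_z Σ_x (z+x) · P(Z=z)P(X=x)
 = 1·0.132 + 4·0.168 + 5·0.176 + 8·0.224 + 7·0.132 + 10·0.168
 = 0.132 + 0.672 + 0.88 + 1.792 + 0.924 + 1.68
 = 6.08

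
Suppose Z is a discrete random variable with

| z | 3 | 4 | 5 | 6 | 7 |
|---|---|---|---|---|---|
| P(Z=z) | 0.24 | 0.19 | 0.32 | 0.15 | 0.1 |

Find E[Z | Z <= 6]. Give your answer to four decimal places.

P(Z <= 6) = 0.24 + 0.19 + 0.32 + 0.15 = 0.9.
E[Z | Z <= 6] = [3·0.24 + 4·0.19 + 5·0.32 + 6·0.15] / 0.9
 = 3.98 / 0.9
 = 199/45

4.4222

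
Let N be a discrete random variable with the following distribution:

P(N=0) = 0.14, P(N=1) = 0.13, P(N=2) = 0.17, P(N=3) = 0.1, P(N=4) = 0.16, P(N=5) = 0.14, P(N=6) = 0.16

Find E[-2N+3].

E[-2N+3] = Σ (-2n+3)·P(N=n)
 = 3·0.14 + 1·0.13 + (-1)·0.17 + (-3)·0.1 + (-5)·0.16 + (-7)·0.14 + (-9)·0.16
 = 0.42 + 0.13 + (-0.17) + (-0.3) + (-0.8) + (-0.98) + (-1.44)
 = -3.14

-3.14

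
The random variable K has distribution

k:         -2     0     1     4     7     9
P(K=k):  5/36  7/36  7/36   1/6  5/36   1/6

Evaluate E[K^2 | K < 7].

P(K < 7) = 5/36 + 7/36 + 7/36 + 1/6 = 25/36.
E[K^2 | K < 7] = [4·5/36 + 0·7/36 + 1·7/36 + 16·1/6] / (25/36)
 = 41/12 / (25/36)
 = 123/25

4.92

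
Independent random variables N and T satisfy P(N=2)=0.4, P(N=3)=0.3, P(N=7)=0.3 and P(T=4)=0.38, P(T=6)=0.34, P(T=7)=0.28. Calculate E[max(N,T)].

5.964

E[max(N,T)] = Σ_n Σ_t max(n,t) · P(N=n)P(T=t)
 = 4·0.152 + 6·0.136 + 7·0.112 + 4·0.114 + 6·0.102 + 7·0.084 + 7·0.114 + 7·0.102 + 7·0.084
 = 0.608 + 0.816 + 0.784 + 0.456 + 0.612 + 0.588 + 0.798 + 0.714 + 0.588
 = 5.964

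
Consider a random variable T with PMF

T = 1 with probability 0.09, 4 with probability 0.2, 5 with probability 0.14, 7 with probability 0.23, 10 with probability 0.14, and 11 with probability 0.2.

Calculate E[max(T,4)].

7.07

E[max(T,4)] = Σ max(t,4)·P(T=t)
 = 4·0.09 + 4·0.2 + 5·0.14 + 7·0.23 + 10·0.14 + 11·0.2
 = 0.36 + 0.8 + 0.7 + 1.61 + 1.4 + 2.2
 = 7.07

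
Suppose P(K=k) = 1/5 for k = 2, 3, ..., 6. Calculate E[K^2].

18

E[K^2] = Σ k^2·P(K=k)
 = 4·1/5 + 9·1/5 + 16·1/5 + 25·1/5 + 36·1/5
 = 4/5 + 9/5 + 16/5 + 5 + 36/5
 = 18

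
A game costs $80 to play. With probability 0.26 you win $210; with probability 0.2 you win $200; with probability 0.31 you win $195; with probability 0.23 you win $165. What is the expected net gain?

E[payout] = 210·0.26 + 200·0.2 + 195·0.31 + 165·0.23
 = 54.6 + 40 + 60.45 + 37.95
 = 193
Net = 193 - 80 = 113

113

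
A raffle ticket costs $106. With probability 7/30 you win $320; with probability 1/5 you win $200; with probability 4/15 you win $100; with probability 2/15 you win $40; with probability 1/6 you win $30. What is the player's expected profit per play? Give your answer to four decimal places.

E[payout] = 320·7/30 + 200·1/5 + 100·4/15 + 40·2/15 + 30·1/6
 = 224/3 + 40 + 80/3 + 16/3 + 5
 = 455/3
Net = 455/3 - 106 = 137/3

45.6667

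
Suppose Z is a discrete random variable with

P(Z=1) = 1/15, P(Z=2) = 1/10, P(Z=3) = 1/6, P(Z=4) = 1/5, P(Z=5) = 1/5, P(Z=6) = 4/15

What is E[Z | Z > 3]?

5.1

P(Z > 3) = 1/5 + 1/5 + 4/15 = 2/3.
E[Z | Z > 3] = [4·1/5 + 5·1/5 + 6·4/15] / (2/3)
 = 17/5 / (2/3)
 = 51/10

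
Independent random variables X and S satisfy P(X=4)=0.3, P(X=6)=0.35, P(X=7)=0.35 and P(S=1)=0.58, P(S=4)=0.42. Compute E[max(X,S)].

5.75

E[max(X,S)] = Σ_x Σ_s max(x,s) · P(X=x)P(S=s)
 = 4·0.174 + 4·0.126 + 6·0.203 + 6·0.147 + 7·0.203 + 7·0.147
 = 0.696 + 0.504 + 1.218 + 0.882 + 1.421 + 1.029
 = 5.75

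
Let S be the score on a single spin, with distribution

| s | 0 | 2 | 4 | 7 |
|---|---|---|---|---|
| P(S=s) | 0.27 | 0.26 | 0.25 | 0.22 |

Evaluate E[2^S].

33.47

E[2^S] = Σ 2^s·P(S=s)
 = 1·0.27 + 4·0.26 + 16·0.25 + 128·0.22
 = 0.27 + 1.04 + 4 + 28.16
 = 33.47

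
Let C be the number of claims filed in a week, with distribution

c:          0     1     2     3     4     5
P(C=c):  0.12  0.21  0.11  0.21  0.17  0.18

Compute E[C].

2.64

E[C] = Σ c·P(C=c)
 = 0·0.12 + 1·0.21 + 2·0.11 + 3·0.21 + 4·0.17 + 5·0.18
 = 0 + 0.21 + 0.22 + 0.63 + 0.68 + 0.9
 = 2.64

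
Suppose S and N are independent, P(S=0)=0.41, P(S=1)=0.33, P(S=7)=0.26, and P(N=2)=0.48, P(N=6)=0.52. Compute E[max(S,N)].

4.8392

E[max(S,N)] = Σ_s Σ_n max(s,n) · P(S=s)P(N=n)
 = 2·0.1968 + 6·0.2132 + 2·0.1584 + 6·0.1716 + 7·0.1248 + 7·0.1352
 = 0.3936 + 1.2792 + 0.3168 + 1.0296 + 0.8736 + 0.9464
 = 4.8392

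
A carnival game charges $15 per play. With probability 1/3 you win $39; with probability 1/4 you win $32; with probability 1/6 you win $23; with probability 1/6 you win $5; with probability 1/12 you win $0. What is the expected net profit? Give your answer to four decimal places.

E[payout] = 39·1/3 + 32·1/4 + 23·1/6 + 5·1/6 + 0·1/12
 = 13 + 8 + 23/6 + 5/6 + 0
 = 77/3
Net = 77/3 - 15 = 32/3

10.6667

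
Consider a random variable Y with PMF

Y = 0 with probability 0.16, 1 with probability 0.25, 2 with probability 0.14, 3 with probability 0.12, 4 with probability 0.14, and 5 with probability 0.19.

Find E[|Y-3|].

1.64

E[|Y-3|] = Σ |y-3|·P(Y=y)
 = 3·0.16 + 2·0.25 + 1·0.14 + 0·0.12 + 1·0.14 + 2·0.19
 = 0.48 + 0.5 + 0.14 + 0 + 0.14 + 0.38
 = 1.64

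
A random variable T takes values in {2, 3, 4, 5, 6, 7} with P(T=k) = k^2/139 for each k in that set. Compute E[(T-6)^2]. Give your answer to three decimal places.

E[(T-6)^2] = Σ (t-6)^2·P(T=t)
 = 16·4/139 + 9·9/139 + 4·16/139 + 1·25/139 + 0·36/139 + 1·49/139
 = 64/139 + 81/139 + 64/139 + 25/139 + 0 + 49/139
 = 283/139

2.036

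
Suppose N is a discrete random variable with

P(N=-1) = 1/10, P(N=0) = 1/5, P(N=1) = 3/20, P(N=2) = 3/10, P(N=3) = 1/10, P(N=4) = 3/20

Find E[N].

E[N] = Σ n·P(N=n)
 = (-1)·1/10 + 0·1/5 + 1·3/20 + 2·3/10 + 3·1/10 + 4·3/20
 = (-1/10) + 0 + 3/20 + 3/5 + 3/10 + 3/5
 = 31/20

1.55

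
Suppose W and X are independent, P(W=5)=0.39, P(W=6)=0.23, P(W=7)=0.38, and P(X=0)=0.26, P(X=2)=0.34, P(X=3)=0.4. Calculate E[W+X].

7.87

E[W+X] = Σ_w Σ_x (w+x) · P(W=w)P(X=x)
 = 5·0.1014 + 7·0.1326 + 8·0.156 + 6·0.0598 + 8·0.0782 + 9·0.092 + 7·0.0988 + 9·0.1292 + 10·0.152
 = 0.507 + 0.9282 + 1.248 + 0.3588 + 0.6256 + 0.828 + 0.6916 + 1.1628 + 1.52
 = 7.87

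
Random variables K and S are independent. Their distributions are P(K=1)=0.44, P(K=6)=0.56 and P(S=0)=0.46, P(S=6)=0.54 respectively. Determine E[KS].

12.312

E[KS] = Σ_k Σ_s ks · P(K=k)P(S=s)
 = 0·0.2024 + 6·0.2376 + 0·0.2576 + 36·0.3024
 = 0 + 1.4256 + 0 + 10.8864
 = 12.312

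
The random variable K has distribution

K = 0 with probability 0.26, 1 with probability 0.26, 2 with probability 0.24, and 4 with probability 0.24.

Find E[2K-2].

E[2K-2] = Σ (2k-2)·P(K=k)
 = (-2)·0.26 + 0·0.26 + 2·0.24 + 6·0.24
 = (-0.52) + 0 + 0.48 + 1.44
 = 1.4

1.4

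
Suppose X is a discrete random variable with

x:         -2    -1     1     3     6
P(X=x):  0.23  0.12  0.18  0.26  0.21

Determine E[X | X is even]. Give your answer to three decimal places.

P(X is even) = 0.23 + 0.21 = 0.44.
E[X | X is even] = [(-2)·0.23 + 6·0.21] / 0.44
 = 0.8 / 0.44
 = 20/11

1.818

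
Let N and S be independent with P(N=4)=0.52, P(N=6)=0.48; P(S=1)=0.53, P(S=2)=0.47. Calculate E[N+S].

6.43

E[N+S] = Σ_n Σ_s (n+s) · P(N=n)P(S=s)
 = 5·0.2756 + 6·0.2444 + 7·0.2544 + 8·0.2256
 = 1.378 + 1.4664 + 1.7808 + 1.8048
 = 6.43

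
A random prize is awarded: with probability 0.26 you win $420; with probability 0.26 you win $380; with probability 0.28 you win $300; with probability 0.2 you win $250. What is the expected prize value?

E[payout] = 420·0.26 + 380·0.26 + 300·0.28 + 250·0.2
 = 109.2 + 98.8 + 84 + 50
 = 342

342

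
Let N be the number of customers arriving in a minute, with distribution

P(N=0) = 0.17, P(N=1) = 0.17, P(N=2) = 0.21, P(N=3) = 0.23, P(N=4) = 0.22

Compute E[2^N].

E[2^N] = Σ 2^n·P(N=n)
 = 1·0.17 + 2·0.17 + 4·0.21 + 8·0.23 + 16·0.22
 = 0.17 + 0.34 + 0.84 + 1.84 + 3.52
 = 6.71

6.71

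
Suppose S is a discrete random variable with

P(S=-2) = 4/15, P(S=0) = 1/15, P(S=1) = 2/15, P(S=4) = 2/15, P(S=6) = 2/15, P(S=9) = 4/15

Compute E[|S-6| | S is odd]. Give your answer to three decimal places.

3.667

P(S is odd) = 2/15 + 4/15 = 2/5.
E[|S-6| | S is odd] = [5·2/15 + 3·4/15] / (2/5)
 = 22/15 / (2/5)
 = 11/3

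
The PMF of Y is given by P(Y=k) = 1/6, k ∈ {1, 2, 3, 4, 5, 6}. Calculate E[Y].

3.5

E[Y] = Σ y·P(Y=y)
 = 1·1/6 + 2·1/6 + 3·1/6 + 4·1/6 + 5·1/6 + 6·1/6
 = 1/6 + 1/3 + 1/2 + 2/3 + 5/6 + 1
 = 7/2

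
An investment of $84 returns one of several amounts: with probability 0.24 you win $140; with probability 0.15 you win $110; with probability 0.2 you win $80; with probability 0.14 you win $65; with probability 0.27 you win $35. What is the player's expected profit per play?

0.65

E[payout] = 140·0.24 + 110·0.15 + 80·0.2 + 65·0.14 + 35·0.27
 = 33.6 + 16.5 + 16 + 9.1 + 9.45
 = 84.65
Net = 84.65 - 84 = 0.65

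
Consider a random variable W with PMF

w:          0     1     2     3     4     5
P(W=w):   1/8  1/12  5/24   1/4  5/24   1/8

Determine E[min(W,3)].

E[min(W,3)] = Σ min(w,3)·P(W=w)
 = 0·1/8 + 1·1/12 + 2·5/24 + 3·1/4 + 3·5/24 + 3·1/8
 = 0 + 1/12 + 5/12 + 3/4 + 5/8 + 3/8
 = 9/4

2.25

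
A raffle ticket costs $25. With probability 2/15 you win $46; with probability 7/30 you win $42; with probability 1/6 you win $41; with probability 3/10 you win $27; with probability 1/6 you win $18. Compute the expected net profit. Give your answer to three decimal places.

8.867

E[payout] = 46·2/15 + 42·7/30 + 41·1/6 + 27·3/10 + 18·1/6
 = 92/15 + 49/5 + 41/6 + 81/10 + 3
 = 508/15
Net = 508/15 - 25 = 133/15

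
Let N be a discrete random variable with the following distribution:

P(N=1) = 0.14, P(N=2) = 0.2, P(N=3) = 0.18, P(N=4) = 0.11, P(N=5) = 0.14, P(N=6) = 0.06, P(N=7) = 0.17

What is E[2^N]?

E[2^N] = Σ 2^n·P(N=n)
 = 2·0.14 + 4·0.2 + 8·0.18 + 16·0.11 + 32·0.14 + 64·0.06 + 128·0.17
 = 0.28 + 0.8 + 1.44 + 1.76 + 4.48 + 3.84 + 21.76
 = 34.36

34.36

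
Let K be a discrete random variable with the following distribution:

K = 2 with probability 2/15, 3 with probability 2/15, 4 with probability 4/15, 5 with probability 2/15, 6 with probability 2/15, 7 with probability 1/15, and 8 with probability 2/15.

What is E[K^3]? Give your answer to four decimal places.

158.3333

E[K^3] = Σ k^3·P(K=k)
 = 8·2/15 + 27·2/15 + 64·4/15 + 125·2/15 + 216·2/15 + 343·1/15 + 512·2/15
 = 16/15 + 18/5 + 256/15 + 50/3 + 144/5 + 343/15 + 1024/15
 = 475/3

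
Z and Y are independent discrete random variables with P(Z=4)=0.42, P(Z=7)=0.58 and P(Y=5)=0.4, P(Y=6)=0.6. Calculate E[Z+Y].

11.34

E[Z+Y] = Σ_z Σ_y (z+y) · P(Z=z)P(Y=y)
 = 9·0.168 + 10·0.252 + 12·0.232 + 13·0.348
 = 1.512 + 2.52 + 2.784 + 4.524
 = 11.34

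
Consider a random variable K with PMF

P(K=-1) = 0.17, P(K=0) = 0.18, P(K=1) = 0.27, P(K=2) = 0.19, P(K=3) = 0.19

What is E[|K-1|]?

E[|K-1|] = Σ |k-1|·P(K=k)
 = 2·0.17 + 1·0.18 + 0·0.27 + 1·0.19 + 2·0.19
 = 0.34 + 0.18 + 0 + 0.19 + 0.38
 = 1.09

1.09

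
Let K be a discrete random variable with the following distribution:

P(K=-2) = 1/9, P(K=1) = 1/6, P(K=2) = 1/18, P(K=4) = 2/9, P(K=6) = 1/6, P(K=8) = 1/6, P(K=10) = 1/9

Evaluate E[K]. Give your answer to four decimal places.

4.3889

E[K] = Σ k·P(K=k)
 = (-2)·1/9 + 1·1/6 + 2·1/18 + 4·2/9 + 6·1/6 + 8·1/6 + 10·1/9
 = (-2/9) + 1/6 + 1/9 + 8/9 + 1 + 4/3 + 10/9
 = 79/18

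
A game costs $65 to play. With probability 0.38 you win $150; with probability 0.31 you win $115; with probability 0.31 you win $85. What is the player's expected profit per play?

E[payout] = 150·0.38 + 115·0.31 + 85·0.31
 = 57 + 35.65 + 26.35
 = 119
Net = 119 - 65 = 54

54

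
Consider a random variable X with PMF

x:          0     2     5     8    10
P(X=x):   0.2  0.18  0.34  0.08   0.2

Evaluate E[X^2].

34.34

E[X^2] = Σ x^2·P(X=x)
 = 0·0.2 + 4·0.18 + 25·0.34 + 64·0.08 + 100·0.2
 = 0 + 0.72 + 8.5 + 5.12 + 20
 = 34.34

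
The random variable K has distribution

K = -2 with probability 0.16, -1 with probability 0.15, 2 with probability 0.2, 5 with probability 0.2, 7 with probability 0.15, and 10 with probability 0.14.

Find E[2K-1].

5.76

E[2K-1] = Σ (2k-1)·P(K=k)
 = (-5)·0.16 + (-3)·0.15 + 3·0.2 + 9·0.2 + 13·0.15 + 19·0.14
 = (-0.8) + (-0.45) + 0.6 + 1.8 + 1.95 + 2.66
 = 5.76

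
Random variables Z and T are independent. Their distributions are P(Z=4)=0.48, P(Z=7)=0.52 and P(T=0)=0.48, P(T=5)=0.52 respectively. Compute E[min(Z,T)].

E[min(Z,T)] = Σ_z Σ_t min(z,t) · P(Z=z)P(T=t)
 = 0·0.2304 + 4·0.2496 + 0·0.2496 + 5·0.2704
 = 0 + 0.9984 + 0 + 1.352
 = 2.3504

2.3504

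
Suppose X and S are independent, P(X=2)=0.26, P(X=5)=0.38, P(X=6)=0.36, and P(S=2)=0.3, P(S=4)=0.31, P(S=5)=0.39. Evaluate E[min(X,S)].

3.3246

E[min(X,S)] = Σ_x Σ_s min(x,s) · P(X=x)P(S=s)
 = 2·0.078 + 2·0.0806 + 2·0.1014 + 2·0.114 + 4·0.1178 + 5·0.1482 + 2·0.108 + 4·0.1116 + 5·0.1404
 = 0.156 + 0.1612 + 0.2028 + 0.228 + 0.4712 + 0.741 + 0.216 + 0.4464 + 0.702
 = 3.3246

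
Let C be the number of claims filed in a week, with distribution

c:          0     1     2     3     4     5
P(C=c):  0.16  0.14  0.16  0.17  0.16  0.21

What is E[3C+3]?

E[3C+3] = Σ (3c+3)·P(C=c)
 = 3·0.16 + 6·0.14 + 9·0.16 + 12·0.17 + 15·0.16 + 18·0.21
 = 0.48 + 0.84 + 1.44 + 2.04 + 2.4 + 3.78
 = 10.98

10.98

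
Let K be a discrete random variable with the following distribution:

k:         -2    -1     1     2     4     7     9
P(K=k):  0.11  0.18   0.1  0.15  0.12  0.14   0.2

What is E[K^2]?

26.3

E[K^2] = Σ k^2·P(K=k)
 = 4·0.11 + 1·0.18 + 1·0.1 + 4·0.15 + 16·0.12 + 49·0.14 + 81·0.2
 = 0.44 + 0.18 + 0.1 + 0.6 + 1.92 + 6.86 + 16.2
 = 26.3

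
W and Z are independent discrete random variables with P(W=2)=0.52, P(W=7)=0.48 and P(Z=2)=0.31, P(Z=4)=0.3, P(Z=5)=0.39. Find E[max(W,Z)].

5.3204

E[max(W,Z)] = Σ_w Σ_z max(w,z) · P(W=w)P(Z=z)
 = 2·0.1612 + 4·0.156 + 5·0.2028 + 7·0.1488 + 7·0.144 + 7·0.1872
 = 0.3224 + 0.624 + 1.014 + 1.0416 + 1.008 + 1.3104
 = 5.3204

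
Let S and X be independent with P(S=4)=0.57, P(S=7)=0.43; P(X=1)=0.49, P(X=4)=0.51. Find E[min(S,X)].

E[min(S,X)] = Σ_s Σ_x min(s,x) · P(S=s)P(X=x)
 = 1·0.2793 + 4·0.2907 + 1·0.2107 + 4·0.2193
 = 0.2793 + 1.1628 + 0.2107 + 0.8772
 = 2.53

2.53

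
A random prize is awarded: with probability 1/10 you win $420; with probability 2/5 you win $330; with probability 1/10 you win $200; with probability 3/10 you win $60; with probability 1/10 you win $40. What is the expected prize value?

E[payout] = 420·1/10 + 330·2/5 + 200·1/10 + 60·3/10 + 40·1/10
 = 42 + 132 + 20 + 18 + 4
 = 216

216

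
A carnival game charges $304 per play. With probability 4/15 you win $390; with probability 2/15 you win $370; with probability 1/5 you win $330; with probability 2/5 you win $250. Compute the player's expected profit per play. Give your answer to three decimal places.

E[payout] = 390·4/15 + 370·2/15 + 330·1/5 + 250·2/5
 = 104 + 148/3 + 66 + 100
 = 958/3
Net = 958/3 - 304 = 46/3

15.333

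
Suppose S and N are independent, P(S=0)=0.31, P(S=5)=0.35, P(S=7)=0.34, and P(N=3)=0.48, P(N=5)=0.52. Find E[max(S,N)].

E[max(S,N)] = Σ_s Σ_n max(s,n) · P(S=s)P(N=n)
 = 3·0.1488 + 5·0.1612 + 5·0.168 + 5·0.182 + 7·0.1632 + 7·0.1768
 = 0.4464 + 0.806 + 0.84 + 0.91 + 1.1424 + 1.2376
 = 5.3824

5.3824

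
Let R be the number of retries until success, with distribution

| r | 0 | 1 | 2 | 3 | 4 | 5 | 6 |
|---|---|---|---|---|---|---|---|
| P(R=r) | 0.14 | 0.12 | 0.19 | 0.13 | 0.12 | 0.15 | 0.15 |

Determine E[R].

3.02

E[R] = Σ r·P(R=r)
 = 0·0.14 + 1·0.12 + 2·0.19 + 3·0.13 + 4·0.12 + 5·0.15 + 6·0.15
 = 0 + 0.12 + 0.38 + 0.39 + 0.48 + 0.75 + 0.9
 = 3.02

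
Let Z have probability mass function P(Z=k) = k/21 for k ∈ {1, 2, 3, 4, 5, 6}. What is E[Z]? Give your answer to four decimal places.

4.3333

E[Z] = Σ z·P(Z=z)
 = 1·1/21 + 2·2/21 + 3·1/7 + 4·4/21 + 5·5/21 + 6·2/7
 = 1/21 + 4/21 + 3/7 + 16/21 + 25/21 + 12/7
 = 13/3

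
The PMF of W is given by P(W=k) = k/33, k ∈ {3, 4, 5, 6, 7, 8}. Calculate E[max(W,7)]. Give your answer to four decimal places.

E[max(W,7)] = Σ max(w,7)·P(W=w)
 = 7·1/11 + 7·4/33 + 7·5/33 + 7·2/11 + 7·7/33 + 8·8/33
 = 7/11 + 28/33 + 35/33 + 14/11 + 49/33 + 64/33
 = 239/33

7.2424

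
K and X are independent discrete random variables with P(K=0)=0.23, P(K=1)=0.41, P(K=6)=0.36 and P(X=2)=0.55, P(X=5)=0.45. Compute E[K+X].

E[K+X] = Σ_k Σ_x (k+x) · P(K=k)P(X=x)
 = 2·0.1265 + 5·0.1035 + 3·0.2255 + 6·0.1845 + 8·0.198 + 11·0.162
 = 0.253 + 0.5175 + 0.6765 + 1.107 + 1.584 + 1.782
 = 5.92

5.92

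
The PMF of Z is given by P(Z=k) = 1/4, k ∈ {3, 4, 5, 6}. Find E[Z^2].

E[Z^2] = Σ z^2·P(Z=z)
 = 9·1/4 + 16·1/4 + 25·1/4 + 36·1/4
 = 9/4 + 4 + 25/4 + 9
 = 43/2

21.5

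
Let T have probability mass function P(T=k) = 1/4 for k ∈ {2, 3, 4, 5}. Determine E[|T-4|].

1

E[|T-4|] = Σ |t-4|·P(T=t)
 = 2·1/4 + 1·1/4 + 0·1/4 + 1·1/4
 = 1/2 + 1/4 + 0 + 1/4
 = 1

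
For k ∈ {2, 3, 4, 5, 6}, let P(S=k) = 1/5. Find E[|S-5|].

1.4

E[|S-5|] = Σ |s-5|·P(S=s)
 = 3·1/5 + 2·1/5 + 1·1/5 + 0·1/5 + 1·1/5
 = 3/5 + 2/5 + 1/5 + 0 + 1/5
 = 7/5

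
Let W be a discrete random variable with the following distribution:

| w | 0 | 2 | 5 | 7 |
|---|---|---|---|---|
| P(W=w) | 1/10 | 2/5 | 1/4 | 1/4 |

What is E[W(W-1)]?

E[W(W-1)] = Σ w(w-1)·P(W=w)
 = 0·1/10 + 2·2/5 + 20·1/4 + 42·1/4
 = 0 + 4/5 + 5 + 21/2
 = 163/10

16.3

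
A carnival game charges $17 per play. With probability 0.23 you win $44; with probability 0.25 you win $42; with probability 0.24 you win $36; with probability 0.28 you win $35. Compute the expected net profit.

E[payout] = 44·0.23 + 42·0.25 + 36·0.24 + 35·0.28
 = 10.12 + 10.5 + 8.64 + 9.8
 = 39.06
Net = 39.06 - 17 = 22.06

22.06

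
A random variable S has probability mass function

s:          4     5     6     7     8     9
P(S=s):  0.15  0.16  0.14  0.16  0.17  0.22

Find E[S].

E[S] = Σ s·P(S=s)
 = 4·0.15 + 5·0.16 + 6·0.14 + 7·0.16 + 8·0.17 + 9·0.22
 = 0.6 + 0.8 + 0.84 + 1.12 + 1.36 + 1.98
 = 6.7

6.7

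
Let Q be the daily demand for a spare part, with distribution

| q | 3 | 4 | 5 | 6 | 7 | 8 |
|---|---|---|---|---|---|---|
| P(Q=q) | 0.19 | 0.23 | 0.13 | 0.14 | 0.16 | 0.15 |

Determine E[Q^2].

31.12

E[Q^2] = Σ q^2·P(Q=q)
 = 9·0.19 + 16·0.23 + 25·0.13 + 36·0.14 + 49·0.16 + 64·0.15
 = 1.71 + 3.68 + 3.25 + 5.04 + 7.84 + 9.6
 = 31.12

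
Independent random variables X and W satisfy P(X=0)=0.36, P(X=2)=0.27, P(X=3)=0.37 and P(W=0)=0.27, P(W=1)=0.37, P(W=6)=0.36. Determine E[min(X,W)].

E[min(X,W)] = Σ_x Σ_w min(x,w) · P(X=x)P(W=w)
 = 0·0.0972 + 0·0.1332 + 0·0.1296 + 0·0.0729 + 1·0.0999 + 2·0.0972 + 0·0.0999 + 1·0.1369 + 3·0.1332
 = 0 + 0 + 0 + 0 + 0.0999 + 0.1944 + 0 + 0.1369 + 0.3996
 = 0.8308

0.8308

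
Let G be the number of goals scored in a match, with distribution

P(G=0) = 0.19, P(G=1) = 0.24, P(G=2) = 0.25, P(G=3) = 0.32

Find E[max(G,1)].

E[max(G,1)] = Σ max(g,1)·P(G=g)
 = 1·0.19 + 1·0.24 + 2·0.25 + 3·0.32
 = 0.19 + 0.24 + 0.5 + 0.96
 = 1.89

1.89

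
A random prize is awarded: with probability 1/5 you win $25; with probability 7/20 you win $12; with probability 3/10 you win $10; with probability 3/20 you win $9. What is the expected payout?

13.55

E[payout] = 25·1/5 + 12·7/20 + 10·3/10 + 9·3/20
 = 5 + 21/5 + 3 + 27/20
 = 271/20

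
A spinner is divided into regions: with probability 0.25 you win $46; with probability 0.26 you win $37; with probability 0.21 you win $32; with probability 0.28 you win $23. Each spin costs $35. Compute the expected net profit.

-0.72

E[payout] = 46·0.25 + 37·0.26 + 32·0.21 + 23·0.28
 = 11.5 + 9.62 + 6.72 + 6.44
 = 34.28
Net = 34.28 - 35 = -0.72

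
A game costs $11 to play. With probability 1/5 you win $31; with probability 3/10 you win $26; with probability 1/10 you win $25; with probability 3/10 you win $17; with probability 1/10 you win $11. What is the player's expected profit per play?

11.7

E[payout] = 31·1/5 + 26·3/10 + 25·1/10 + 17·3/10 + 11·1/10
 = 31/5 + 39/5 + 5/2 + 51/10 + 11/10
 = 227/10
Net = 227/10 - 11 = 117/10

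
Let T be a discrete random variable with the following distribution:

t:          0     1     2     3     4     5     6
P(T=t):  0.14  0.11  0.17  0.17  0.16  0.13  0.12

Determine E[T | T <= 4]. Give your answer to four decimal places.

2.1333

P(T <= 4) = 0.14 + 0.11 + 0.17 + 0.17 + 0.16 = 0.75.
E[T | T <= 4] = [0·0.14 + 1·0.11 + 2·0.17 + 3·0.17 + 4·0.16] / 0.75
 = 1.6 / 0.75
 = 32/15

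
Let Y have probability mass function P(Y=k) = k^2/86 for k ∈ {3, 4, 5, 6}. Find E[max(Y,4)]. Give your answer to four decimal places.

5.1279

E[max(Y,4)] = Σ max(y,4)·P(Y=y)
 = 4·9/86 + 4·8/43 + 5·25/86 + 6·18/43
 = 18/43 + 32/43 + 125/86 + 108/43
 = 441/86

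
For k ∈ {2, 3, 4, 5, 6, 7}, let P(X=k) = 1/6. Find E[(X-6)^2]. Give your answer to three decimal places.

E[(X-6)^2] = Σ (x-6)^2·P(X=x)
 = 16·1/6 + 9·1/6 + 4·1/6 + 1·1/6 + 0·1/6 + 1·1/6
 = 8/3 + 3/2 + 2/3 + 1/6 + 0 + 1/6
 = 31/6

5.167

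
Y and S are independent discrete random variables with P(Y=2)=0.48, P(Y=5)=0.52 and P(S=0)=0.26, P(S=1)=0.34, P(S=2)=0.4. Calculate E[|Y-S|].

2.42

E[|Y-S|] = Σ_y Σ_s |y-s| · P(Y=y)P(S=s)
 = 2·0.1248 + 1·0.1632 + 0·0.192 + 5·0.1352 + 4·0.1768 + 3·0.208
 = 0.2496 + 0.1632 + 0 + 0.676 + 0.7072 + 0.624
 = 2.42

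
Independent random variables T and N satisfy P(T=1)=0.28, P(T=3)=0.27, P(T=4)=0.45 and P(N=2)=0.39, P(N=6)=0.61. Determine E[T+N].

7.33

E[T+N] = Σ_t Σ_n (t+n) · P(T=t)P(N=n)
 = 3·0.1092 + 7·0.1708 + 5·0.1053 + 9·0.1647 + 6·0.1755 + 10·0.2745
 = 0.3276 + 1.1956 + 0.5265 + 1.4823 + 1.053 + 2.745
 = 7.33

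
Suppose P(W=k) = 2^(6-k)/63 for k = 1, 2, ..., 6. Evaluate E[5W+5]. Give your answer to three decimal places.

14.524

E[5W+5] = Σ (5w+5)·P(W=w)
 = 10·32/63 + 15·16/63 + 20·8/63 + 25·4/63 + 30·2/63 + 35·1/63
 = 320/63 + 80/21 + 160/63 + 100/63 + 20/21 + 5/9
 = 305/21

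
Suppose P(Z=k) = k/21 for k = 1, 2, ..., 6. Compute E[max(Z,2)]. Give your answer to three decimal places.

E[max(Z,2)] = Σ max(z,2)·P(Z=z)
 = 2·1/21 + 2·2/21 + 3·1/7 + 4·4/21 + 5·5/21 + 6·2/7
 = 2/21 + 4/21 + 3/7 + 16/21 + 25/21 + 12/7
 = 92/21

4.381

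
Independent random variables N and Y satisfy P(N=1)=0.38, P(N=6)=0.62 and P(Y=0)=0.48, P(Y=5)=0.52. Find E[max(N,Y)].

E[max(N,Y)] = Σ_n Σ_y max(n,y) · P(N=n)P(Y=y)
 = 1·0.1824 + 5·0.1976 + 6·0.2976 + 6·0.3224
 = 0.1824 + 0.988 + 1.7856 + 1.9344
 = 4.8904

4.8904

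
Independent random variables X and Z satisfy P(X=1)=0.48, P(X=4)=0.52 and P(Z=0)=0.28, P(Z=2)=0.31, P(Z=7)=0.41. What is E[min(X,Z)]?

E[min(X,Z)] = Σ_x Σ_z min(x,z) · P(X=x)P(Z=z)
 = 0·0.1344 + 1·0.1488 + 1·0.1968 + 0·0.1456 + 2·0.1612 + 4·0.2132
 = 0 + 0.1488 + 0.1968 + 0 + 0.3224 + 0.8528
 = 1.5208

1.5208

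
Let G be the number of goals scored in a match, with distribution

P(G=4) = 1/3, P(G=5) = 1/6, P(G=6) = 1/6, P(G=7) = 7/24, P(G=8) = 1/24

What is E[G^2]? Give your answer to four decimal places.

32.4583

E[G^2] = Σ g^2·P(G=g)
 = 16·1/3 + 25·1/6 + 36·1/6 + 49·7/24 + 64·1/24
 = 16/3 + 25/6 + 6 + 343/24 + 8/3
 = 779/24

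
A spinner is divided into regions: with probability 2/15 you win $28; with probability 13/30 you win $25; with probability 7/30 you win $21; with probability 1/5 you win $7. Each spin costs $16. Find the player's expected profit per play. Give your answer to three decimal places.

E[payout] = 28·2/15 + 25·13/30 + 21·7/30 + 7·1/5
 = 56/15 + 65/6 + 49/10 + 7/5
 = 313/15
Net = 313/15 - 16 = 73/15

4.867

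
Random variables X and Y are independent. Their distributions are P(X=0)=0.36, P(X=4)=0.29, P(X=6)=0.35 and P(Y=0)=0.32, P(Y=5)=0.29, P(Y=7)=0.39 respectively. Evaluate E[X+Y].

E[X+Y] = Σ_x Σ_y (x+y) · P(X=x)P(Y=y)
 = 0·0.1152 + 5·0.1044 + 7·0.1404 + 4·0.0928 + 9·0.0841 + 11·0.1131 + 6·0.112 + 11·0.1015 + 13·0.1365
 = 0 + 0.522 + 0.9828 + 0.3712 + 0.7569 + 1.2441 + 0.672 + 1.1165 + 1.7745
 = 7.44

7.44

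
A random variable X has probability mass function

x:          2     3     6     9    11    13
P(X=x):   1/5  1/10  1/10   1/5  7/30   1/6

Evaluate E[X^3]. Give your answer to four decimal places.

848.4333

E[X^3] = Σ x^3·P(X=x)
 = 8·1/5 + 27·1/10 + 216·1/10 + 729·1/5 + 1331·7/30 + 2197·1/6
 = 8/5 + 27/10 + 108/5 + 729/5 + 9317/30 + 2197/6
 = 25453/30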